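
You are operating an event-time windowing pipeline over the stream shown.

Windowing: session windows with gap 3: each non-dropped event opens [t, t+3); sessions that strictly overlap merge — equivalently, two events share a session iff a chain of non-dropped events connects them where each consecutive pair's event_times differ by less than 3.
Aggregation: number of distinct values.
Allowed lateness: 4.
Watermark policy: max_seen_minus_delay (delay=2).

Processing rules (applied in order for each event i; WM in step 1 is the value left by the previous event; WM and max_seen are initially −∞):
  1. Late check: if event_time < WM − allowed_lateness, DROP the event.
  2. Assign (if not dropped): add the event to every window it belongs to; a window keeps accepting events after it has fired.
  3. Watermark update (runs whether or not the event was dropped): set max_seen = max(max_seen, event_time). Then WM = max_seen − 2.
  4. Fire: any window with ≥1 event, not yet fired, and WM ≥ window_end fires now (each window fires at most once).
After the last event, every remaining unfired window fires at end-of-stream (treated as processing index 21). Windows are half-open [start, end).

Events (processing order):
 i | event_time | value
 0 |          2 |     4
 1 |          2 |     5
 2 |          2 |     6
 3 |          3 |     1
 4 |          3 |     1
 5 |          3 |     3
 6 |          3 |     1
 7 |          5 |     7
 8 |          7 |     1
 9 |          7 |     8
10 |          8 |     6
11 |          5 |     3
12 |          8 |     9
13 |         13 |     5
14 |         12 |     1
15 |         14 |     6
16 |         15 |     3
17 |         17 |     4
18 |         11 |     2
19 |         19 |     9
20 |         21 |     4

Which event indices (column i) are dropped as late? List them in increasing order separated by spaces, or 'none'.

none

i=0 t=2 v=4: → [2,5); WM=0
i=1 t=2 v=5: → [2,5); WM=0
i=2 t=2 v=6: → [2,5); WM=0
i=3 t=3 v=1: → [2,6); WM=1
i=4 t=3 v=1: → [2,6); WM=1
i=5 t=3 v=3: → [2,6); WM=1
i=6 t=3 v=1: → [2,6); WM=1
i=7 t=5 v=7: → [2,8); WM=3
i=8 t=7 v=1: → [2,10); WM=5
i=9 t=7 v=8: → [2,10); WM=5
i=10 t=8 v=6: → [2,11); WM=6
i=11 t=5 v=3: → [2,11); WM=6
i=12 t=8 v=9: → [2,11); WM=6
i=13 t=13 v=5: → [13,16); WM=11
i=14 t=12 v=1: → [12,16); WM=11
i=15 t=14 v=6: → [12,17); WM=12
i=16 t=15 v=3: → [12,18); WM=13
i=17 t=17 v=4: → [12,20); WM=15
i=18 t=11 v=2: → [11,20); WM=15
i=19 t=19 v=9: → [11,22); WM=17
i=20 t=21 v=4: → [11,24); WM=19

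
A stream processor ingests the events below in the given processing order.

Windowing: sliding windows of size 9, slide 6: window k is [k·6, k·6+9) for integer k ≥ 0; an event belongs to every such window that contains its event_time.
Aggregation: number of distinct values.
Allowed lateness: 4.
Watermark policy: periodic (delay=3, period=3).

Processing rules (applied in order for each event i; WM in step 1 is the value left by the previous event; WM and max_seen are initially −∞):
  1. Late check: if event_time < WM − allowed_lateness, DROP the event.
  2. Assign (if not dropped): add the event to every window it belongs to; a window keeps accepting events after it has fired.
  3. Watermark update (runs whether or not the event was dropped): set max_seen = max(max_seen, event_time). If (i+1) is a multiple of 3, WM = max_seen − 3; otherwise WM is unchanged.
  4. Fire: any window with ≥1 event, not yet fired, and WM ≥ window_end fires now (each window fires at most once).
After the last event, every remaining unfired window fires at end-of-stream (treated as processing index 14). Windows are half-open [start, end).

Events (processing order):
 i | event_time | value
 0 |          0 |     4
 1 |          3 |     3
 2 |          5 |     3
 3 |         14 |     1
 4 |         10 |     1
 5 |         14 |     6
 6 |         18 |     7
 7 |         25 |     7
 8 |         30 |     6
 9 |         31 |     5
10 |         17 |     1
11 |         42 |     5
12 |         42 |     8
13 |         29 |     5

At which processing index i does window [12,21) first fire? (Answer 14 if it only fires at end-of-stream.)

i=0 t=0 v=4: → [0,9); WM=−∞
i=1 t=3 v=3: → [0,9); WM=−∞
i=2 t=5 v=3: → [0,9); WM=2
i=3 t=14 v=1: → [12,21),[6,15); WM=2
i=4 t=10 v=1: → [6,15); WM=2
i=5 t=14 v=6: → [12,21),[6,15); WM=11; [0,9) fires=2
i=6 t=18 v=7: → [18,27),[12,21); WM=11
i=7 t=25 v=7: → [24,33),[18,27); WM=11
i=8 t=30 v=6: → [30,39),[24,33); WM=27; [6,15) fires=2 [12,21) fires=3 [18,27) fires=1
i=9 t=31 v=5: → [30,39),[24,33); WM=27
i=10 t=17 v=1: DROP (t<27-4); WM=27
i=11 t=42 v=5: → [42,51),[36,45); WM=39; [24,33) fires=3 [30,39) fires=2
i=12 t=42 v=8: → [42,51),[36,45); WM=39
i=13 t=29 v=5: DROP (t<39-4); WM=39

8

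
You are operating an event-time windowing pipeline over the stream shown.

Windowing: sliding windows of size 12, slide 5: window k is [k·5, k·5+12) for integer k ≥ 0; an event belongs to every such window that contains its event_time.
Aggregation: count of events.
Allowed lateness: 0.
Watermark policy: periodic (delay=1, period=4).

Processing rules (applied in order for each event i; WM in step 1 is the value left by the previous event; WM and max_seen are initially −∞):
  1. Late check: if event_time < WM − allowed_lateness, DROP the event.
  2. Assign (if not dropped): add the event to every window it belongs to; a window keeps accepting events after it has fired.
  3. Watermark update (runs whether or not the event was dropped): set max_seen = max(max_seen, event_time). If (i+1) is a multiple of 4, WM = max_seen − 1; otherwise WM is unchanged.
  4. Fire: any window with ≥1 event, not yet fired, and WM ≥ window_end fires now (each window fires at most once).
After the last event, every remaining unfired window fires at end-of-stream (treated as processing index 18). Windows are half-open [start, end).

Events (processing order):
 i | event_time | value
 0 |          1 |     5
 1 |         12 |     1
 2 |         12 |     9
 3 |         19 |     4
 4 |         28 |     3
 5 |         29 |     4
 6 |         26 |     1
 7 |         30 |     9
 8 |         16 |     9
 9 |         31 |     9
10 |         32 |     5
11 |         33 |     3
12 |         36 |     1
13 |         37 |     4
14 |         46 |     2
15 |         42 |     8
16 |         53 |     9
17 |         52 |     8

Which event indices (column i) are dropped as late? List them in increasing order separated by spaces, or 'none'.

i=0 t=1 v=5: → [0,12); WM=−∞
i=1 t=12 v=1: → [10,22),[5,17); WM=−∞
i=2 t=12 v=9: → [10,22),[5,17); WM=−∞
i=3 t=19 v=4: → [15,27),[10,22); WM=18; [0,12) fires=1 [5,17) fires=2
i=4 t=28 v=3: → [25,37),[20,32); WM=18
i=5 t=29 v=4: → [25,37),[20,32); WM=18
i=6 t=26 v=1: → [25,37),[20,32),[15,27); WM=18
i=7 t=30 v=9: → [30,42),[25,37),[20,32); WM=29; [10,22) fires=3 [15,27) fires=2
i=8 t=16 v=9: DROP (t<29-0); WM=29
i=9 t=31 v=9: → [30,42),[25,37),[20,32); WM=29
i=10 t=32 v=5: → [30,42),[25,37); WM=29
i=11 t=33 v=3: → [30,42),[25,37); WM=32; [20,32) fires=5
i=12 t=36 v=1: → [35,47),[30,42),[25,37); WM=32
i=13 t=37 v=4: → [35,47),[30,42); WM=32
i=14 t=46 v=2: → [45,57),[40,52),[35,47); WM=32
i=15 t=42 v=8: → [40,52),[35,47); WM=45; [25,37) fires=8 [30,42) fires=6
i=16 t=53 v=9: → [50,62),[45,57); WM=45
i=17 t=52 v=8: → [50,62),[45,57); WM=45

8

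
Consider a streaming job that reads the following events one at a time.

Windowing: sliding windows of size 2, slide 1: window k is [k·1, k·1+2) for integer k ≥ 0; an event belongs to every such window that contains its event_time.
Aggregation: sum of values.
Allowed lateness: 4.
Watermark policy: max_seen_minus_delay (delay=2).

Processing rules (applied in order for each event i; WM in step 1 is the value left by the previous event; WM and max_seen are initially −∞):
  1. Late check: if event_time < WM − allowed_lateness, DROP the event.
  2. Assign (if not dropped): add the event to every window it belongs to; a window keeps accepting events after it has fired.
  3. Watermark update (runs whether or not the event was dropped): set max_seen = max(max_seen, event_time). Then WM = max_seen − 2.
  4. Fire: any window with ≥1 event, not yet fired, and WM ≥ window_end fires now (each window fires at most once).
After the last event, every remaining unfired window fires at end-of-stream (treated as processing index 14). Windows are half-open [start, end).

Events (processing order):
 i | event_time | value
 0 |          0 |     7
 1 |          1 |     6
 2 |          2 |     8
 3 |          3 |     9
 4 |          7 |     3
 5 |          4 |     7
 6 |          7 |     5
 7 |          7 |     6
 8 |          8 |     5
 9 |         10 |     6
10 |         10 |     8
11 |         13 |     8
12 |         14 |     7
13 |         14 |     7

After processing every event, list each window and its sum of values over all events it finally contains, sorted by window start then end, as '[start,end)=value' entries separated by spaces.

i=0 t=0 v=7: → [0,2); WM=-2
i=1 t=1 v=6: → [1,3),[0,2); WM=-1
i=2 t=2 v=8: → [2,4),[1,3); WM=0
i=3 t=3 v=9: → [3,5),[2,4); WM=1
i=4 t=7 v=3: → [7,9),[6,8); WM=5; [0,2) fires=13 [1,3) fires=14 [2,4) fires=17 [3,5) fires=9
i=5 t=4 v=7: → [4,6),[3,5); WM=5
i=6 t=7 v=5: → [7,9),[6,8); WM=5
i=7 t=7 v=6: → [7,9),[6,8); WM=5
i=8 t=8 v=5: → [8,10),[7,9); WM=6; [4,6) fires=7
i=9 t=10 v=6: → [10,12),[9,11); WM=8; [6,8) fires=14
i=10 t=10 v=8: → [10,12),[9,11); WM=8
i=11 t=13 v=8: → [13,15),[12,14); WM=11; [7,9) fires=19 [8,10) fires=5 [9,11) fires=14
i=12 t=14 v=7: → [14,16),[13,15); WM=12; [10,12) fires=14
i=13 t=14 v=7: → [14,16),[13,15); WM=12

[0,2)=13 [1,3)=14 [2,4)=17 [3,5)=16 [4,6)=7 [6,8)=14 [7,9)=19 [8,10)=5 [9,11)=14 [10,12)=14 [12,14)=8 [13,15)=22 [14,16)=14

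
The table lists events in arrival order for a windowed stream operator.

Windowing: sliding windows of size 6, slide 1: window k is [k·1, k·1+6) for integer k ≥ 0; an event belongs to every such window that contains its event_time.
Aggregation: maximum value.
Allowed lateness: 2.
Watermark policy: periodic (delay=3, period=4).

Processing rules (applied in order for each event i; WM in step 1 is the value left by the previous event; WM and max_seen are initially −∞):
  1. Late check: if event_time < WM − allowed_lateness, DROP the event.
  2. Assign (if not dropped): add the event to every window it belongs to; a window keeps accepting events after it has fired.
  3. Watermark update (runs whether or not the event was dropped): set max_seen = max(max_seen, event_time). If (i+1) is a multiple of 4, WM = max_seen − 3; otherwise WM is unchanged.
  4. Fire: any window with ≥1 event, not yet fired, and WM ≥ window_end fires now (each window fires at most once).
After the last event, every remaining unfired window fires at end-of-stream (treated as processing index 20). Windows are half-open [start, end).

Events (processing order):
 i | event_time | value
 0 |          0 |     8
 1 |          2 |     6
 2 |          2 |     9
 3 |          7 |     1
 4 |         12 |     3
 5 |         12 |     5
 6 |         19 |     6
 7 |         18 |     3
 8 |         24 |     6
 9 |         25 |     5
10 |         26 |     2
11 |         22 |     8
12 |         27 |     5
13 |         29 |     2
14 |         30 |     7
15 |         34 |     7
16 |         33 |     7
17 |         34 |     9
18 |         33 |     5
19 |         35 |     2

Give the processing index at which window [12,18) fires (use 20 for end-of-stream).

i=0 t=0 v=8: → [0,6); WM=−∞
i=1 t=2 v=6: → [2,8),[1,7),[0,6); WM=−∞
i=2 t=2 v=9: → [2,8),[1,7),[0,6); WM=−∞
i=3 t=7 v=1: → [7,13),[6,12),[5,11),[4,10),[3,9),[2,8); WM=4
i=4 t=12 v=3: → [12,18),[11,17),[10,16),[9,15),[8,14),[7,13); WM=4
i=5 t=12 v=5: → [12,18),[11,17),[10,16),[9,15),[8,14),[7,13); WM=4
i=6 t=19 v=6: → [19,25),[18,24),[17,23),[16,22),[15,21),[14,20); WM=4
i=7 t=18 v=3: → [18,24),[17,23),[16,22),[15,21),[14,20),[13,19); WM=16; [0,6) fires=9 [1,7) fires=9 [2,8) fires=9 [3,9) fires=1 [4,10) fires=1 [5,11) fires=1 [6,12) fires=1 [7,13) fires=5 [8,14) fires=5 [9,15) fires=5 [10,16) fires=5
i=8 t=24 v=6: → [24,30),[23,29),[22,28),[21,27),[20,26),[19,25); WM=16
i=9 t=25 v=5: → [25,31),[24,30),[23,29),[22,28),[21,27),[20,26); WM=16
i=10 t=26 v=2: → [26,32),[25,31),[24,30),[23,29),[22,28),[21,27); WM=16
i=11 t=22 v=8: → [22,28),[21,27),[20,26),[19,25),[18,24),[17,23); WM=23; [11,17) fires=5 [12,18) fires=5 [13,19) fires=3 [14,20) fires=6 [15,21) fires=6 [16,22) fires=6 [17,23) fires=8
i=12 t=27 v=5: → [27,33),[26,32),[25,31),[24,30),[23,29),[22,28); WM=23
i=13 t=29 v=2: → [29,35),[28,34),[27,33),[26,32),[25,31),[24,30); WM=23
i=14 t=30 v=7: → [30,36),[29,35),[28,34),[27,33),[26,32),[25,31); WM=23
i=15 t=34 v=7: → [34,40),[33,39),[32,38),[31,37),[30,36),[29,35); WM=31; [18,24) fires=8 [19,25) fires=8 [20,26) fires=8 [21,27) fires=8 [22,28) fires=8 [23,29) fires=6 [24,30) fires=6 [25,31) fires=7
i=16 t=33 v=7: → [33,39),[32,38),[31,37),[30,36),[29,35),[28,34); WM=31
i=17 t=34 v=9: → [34,40),[33,39),[32,38),[31,37),[30,36),[29,35); WM=31
i=18 t=33 v=5: → [33,39),[32,38),[31,37),[30,36),[29,35),[28,34); WM=31
i=19 t=35 v=2: → [35,41),[34,40),[33,39),[32,38),[31,37),[30,36); WM=32; [26,32) fires=7

11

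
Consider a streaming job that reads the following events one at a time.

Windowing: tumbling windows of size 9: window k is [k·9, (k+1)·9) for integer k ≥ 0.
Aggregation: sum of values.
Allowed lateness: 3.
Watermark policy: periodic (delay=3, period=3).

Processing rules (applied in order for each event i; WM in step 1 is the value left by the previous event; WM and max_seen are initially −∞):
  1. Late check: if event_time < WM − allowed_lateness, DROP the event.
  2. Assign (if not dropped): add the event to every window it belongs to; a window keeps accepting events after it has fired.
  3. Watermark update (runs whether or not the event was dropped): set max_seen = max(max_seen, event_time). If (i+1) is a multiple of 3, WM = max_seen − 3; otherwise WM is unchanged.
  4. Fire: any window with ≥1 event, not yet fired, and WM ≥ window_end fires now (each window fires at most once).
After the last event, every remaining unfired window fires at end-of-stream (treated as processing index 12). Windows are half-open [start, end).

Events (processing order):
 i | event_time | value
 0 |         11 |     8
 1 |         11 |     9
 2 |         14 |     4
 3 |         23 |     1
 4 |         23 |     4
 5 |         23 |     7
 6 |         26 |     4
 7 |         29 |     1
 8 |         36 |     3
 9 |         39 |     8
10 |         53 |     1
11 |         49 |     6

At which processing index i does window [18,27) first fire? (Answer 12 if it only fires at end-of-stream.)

i=0 t=11 v=8: → [9,18); WM=−∞
i=1 t=11 v=9: → [9,18); WM=−∞
i=2 t=14 v=4: → [9,18); WM=11
i=3 t=23 v=1: → [18,27); WM=11
i=4 t=23 v=4: → [18,27); WM=11
i=5 t=23 v=7: → [18,27); WM=20; [9,18) fires=21
i=6 t=26 v=4: → [18,27); WM=20
i=7 t=29 v=1: → [27,36); WM=20
i=8 t=36 v=3: → [36,45); WM=33; [18,27) fires=16
i=9 t=39 v=8: → [36,45); WM=33
i=10 t=53 v=1: → [45,54); WM=33
i=11 t=49 v=6: → [45,54); WM=50; [27,36) fires=1 [36,45) fires=11

8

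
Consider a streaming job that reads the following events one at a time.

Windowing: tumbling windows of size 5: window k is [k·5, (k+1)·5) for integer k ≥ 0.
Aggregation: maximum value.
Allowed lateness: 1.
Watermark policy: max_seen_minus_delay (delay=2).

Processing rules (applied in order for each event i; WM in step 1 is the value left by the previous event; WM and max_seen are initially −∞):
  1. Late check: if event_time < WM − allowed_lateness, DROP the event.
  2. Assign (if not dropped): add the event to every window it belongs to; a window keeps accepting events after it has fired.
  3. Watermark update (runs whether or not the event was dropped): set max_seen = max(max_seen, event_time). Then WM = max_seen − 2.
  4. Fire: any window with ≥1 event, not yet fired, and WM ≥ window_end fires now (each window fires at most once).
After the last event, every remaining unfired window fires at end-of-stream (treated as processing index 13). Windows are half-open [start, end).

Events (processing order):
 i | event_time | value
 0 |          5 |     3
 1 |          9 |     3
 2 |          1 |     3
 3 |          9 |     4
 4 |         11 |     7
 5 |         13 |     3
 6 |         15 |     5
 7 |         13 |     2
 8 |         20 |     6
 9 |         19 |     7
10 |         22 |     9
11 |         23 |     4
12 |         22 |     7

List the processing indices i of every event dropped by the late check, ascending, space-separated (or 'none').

i=0 t=5 v=3: → [5,10); WM=3
i=1 t=9 v=3: → [5,10); WM=7
i=2 t=1 v=3: DROP (t<7-1); WM=7
i=3 t=9 v=4: → [5,10); WM=7
i=4 t=11 v=7: → [10,15); WM=9
i=5 t=13 v=3: → [10,15); WM=11; [5,10) fires=4
i=6 t=15 v=5: → [15,20); WM=13
i=7 t=13 v=2: → [10,15); WM=13
i=8 t=20 v=6: → [20,25); WM=18; [10,15) fires=7
i=9 t=19 v=7: → [15,20); WM=18
i=10 t=22 v=9: → [20,25); WM=20; [15,20) fires=7
i=11 t=23 v=4: → [20,25); WM=21
i=12 t=22 v=7: → [20,25); WM=21

2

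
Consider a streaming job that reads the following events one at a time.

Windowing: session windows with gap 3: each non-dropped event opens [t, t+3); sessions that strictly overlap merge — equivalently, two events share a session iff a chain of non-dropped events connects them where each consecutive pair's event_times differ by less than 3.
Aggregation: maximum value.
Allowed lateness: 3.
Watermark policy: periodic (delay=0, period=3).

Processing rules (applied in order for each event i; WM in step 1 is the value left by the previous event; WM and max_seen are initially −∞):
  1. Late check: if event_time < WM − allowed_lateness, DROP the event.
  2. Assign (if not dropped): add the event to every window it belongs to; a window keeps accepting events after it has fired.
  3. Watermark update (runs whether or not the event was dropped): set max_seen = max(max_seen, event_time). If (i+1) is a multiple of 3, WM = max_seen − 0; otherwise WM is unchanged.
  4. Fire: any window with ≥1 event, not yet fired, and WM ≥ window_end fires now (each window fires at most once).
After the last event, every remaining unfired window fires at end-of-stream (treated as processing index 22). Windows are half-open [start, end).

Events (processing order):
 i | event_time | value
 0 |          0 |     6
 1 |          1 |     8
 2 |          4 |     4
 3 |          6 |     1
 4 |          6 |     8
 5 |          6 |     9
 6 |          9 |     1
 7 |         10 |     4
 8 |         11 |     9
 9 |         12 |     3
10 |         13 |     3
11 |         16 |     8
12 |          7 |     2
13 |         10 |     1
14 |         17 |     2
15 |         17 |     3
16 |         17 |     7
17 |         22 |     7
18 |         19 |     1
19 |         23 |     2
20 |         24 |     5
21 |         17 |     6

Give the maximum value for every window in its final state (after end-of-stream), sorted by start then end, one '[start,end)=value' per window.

[0,4)=8 [4,9)=9 [9,16)=9 [16,22)=8 [22,27)=7

i=0 t=0 v=6: → [0,3); WM=−∞
i=1 t=1 v=8: → [0,4); WM=−∞
i=2 t=4 v=4: → [4,7); WM=4
i=3 t=6 v=1: → [4,9); WM=4
i=4 t=6 v=8: → [4,9); WM=4
i=5 t=6 v=9: → [4,9); WM=6
i=6 t=9 v=1: → [9,12); WM=6
i=7 t=10 v=4: → [9,13); WM=6
i=8 t=11 v=9: → [9,14); WM=11
i=9 t=12 v=3: → [9,15); WM=11
i=10 t=13 v=3: → [9,16); WM=11
i=11 t=16 v=8: → [16,19); WM=16
i=12 t=7 v=2: DROP (t<16-3); WM=16
i=13 t=10 v=1: DROP (t<16-3); WM=16
i=14 t=17 v=2: → [16,20); WM=17
i=15 t=17 v=3: → [16,20); WM=17
i=16 t=17 v=7: → [16,20); WM=17
i=17 t=22 v=7: → [22,25); WM=22
i=18 t=19 v=1: → [16,22); WM=22
i=19 t=23 v=2: → [22,26); WM=22
i=20 t=24 v=5: → [22,27); WM=24
i=21 t=17 v=6: DROP (t<24-3); WM=24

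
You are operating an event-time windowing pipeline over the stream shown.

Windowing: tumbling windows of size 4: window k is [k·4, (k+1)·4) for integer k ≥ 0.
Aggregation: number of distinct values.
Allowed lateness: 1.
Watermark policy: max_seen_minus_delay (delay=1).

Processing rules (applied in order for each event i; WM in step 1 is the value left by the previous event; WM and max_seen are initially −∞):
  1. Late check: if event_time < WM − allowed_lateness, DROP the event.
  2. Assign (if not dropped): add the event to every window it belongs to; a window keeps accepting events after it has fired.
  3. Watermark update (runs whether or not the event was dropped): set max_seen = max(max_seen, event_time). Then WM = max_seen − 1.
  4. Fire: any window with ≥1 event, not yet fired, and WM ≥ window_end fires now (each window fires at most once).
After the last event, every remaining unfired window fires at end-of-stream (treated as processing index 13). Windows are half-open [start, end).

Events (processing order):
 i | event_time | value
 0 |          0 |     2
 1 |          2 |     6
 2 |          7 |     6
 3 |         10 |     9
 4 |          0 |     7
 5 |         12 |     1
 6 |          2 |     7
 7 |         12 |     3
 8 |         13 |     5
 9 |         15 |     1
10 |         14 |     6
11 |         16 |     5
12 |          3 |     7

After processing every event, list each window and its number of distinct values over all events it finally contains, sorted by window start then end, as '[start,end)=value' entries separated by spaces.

i=0 t=0 v=2: → [0,4); WM=-1
i=1 t=2 v=6: → [0,4); WM=1
i=2 t=7 v=6: → [4,8); WM=6; [0,4) fires=2
i=3 t=10 v=9: → [8,12); WM=9; [4,8) fires=1
i=4 t=0 v=7: DROP (t<9-1); WM=9
i=5 t=12 v=1: → [12,16); WM=11
i=6 t=2 v=7: DROP (t<11-1); WM=11
i=7 t=12 v=3: → [12,16); WM=11
i=8 t=13 v=5: → [12,16); WM=12; [8,12) fires=1
i=9 t=15 v=1: → [12,16); WM=14
i=10 t=14 v=6: → [12,16); WM=14
i=11 t=16 v=5: → [16,20); WM=15
i=12 t=3 v=7: DROP (t<15-1); WM=15

[0,4)=2 [4,8)=1 [8,12)=1 [12,16)=4 [16,20)=1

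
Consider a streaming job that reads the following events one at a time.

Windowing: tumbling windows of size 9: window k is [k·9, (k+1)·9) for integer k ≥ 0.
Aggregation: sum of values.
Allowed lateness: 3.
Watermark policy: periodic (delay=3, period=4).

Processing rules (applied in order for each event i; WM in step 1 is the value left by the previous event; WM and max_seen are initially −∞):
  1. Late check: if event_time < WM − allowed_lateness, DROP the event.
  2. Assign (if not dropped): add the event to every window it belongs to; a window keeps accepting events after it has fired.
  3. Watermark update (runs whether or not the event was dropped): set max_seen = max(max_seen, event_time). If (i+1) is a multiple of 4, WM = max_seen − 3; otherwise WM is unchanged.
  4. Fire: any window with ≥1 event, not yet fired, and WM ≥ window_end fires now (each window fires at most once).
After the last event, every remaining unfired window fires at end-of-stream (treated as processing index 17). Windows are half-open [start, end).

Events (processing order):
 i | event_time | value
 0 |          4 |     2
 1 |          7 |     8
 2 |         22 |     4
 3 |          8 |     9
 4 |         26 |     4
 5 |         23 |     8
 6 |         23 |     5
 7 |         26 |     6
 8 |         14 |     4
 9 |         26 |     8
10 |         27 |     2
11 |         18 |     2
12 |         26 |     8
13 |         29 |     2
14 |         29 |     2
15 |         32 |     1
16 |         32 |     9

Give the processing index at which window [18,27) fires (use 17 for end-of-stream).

15

i=0 t=4 v=2: → [0,9); WM=−∞
i=1 t=7 v=8: → [0,9); WM=−∞
i=2 t=22 v=4: → [18,27); WM=−∞
i=3 t=8 v=9: → [0,9); WM=19; [0,9) fires=19
i=4 t=26 v=4: → [18,27); WM=19
i=5 t=23 v=8: → [18,27); WM=19
i=6 t=23 v=5: → [18,27); WM=19
i=7 t=26 v=6: → [18,27); WM=23
i=8 t=14 v=4: DROP (t<23-3); WM=23
i=9 t=26 v=8: → [18,27); WM=23
i=10 t=27 v=2: → [27,36); WM=23
i=11 t=18 v=2: DROP (t<23-3); WM=24
i=12 t=26 v=8: → [18,27); WM=24
i=13 t=29 v=2: → [27,36); WM=24
i=14 t=29 v=2: → [27,36); WM=24
i=15 t=32 v=1: → [27,36); WM=29; [18,27) fires=43
i=16 t=32 v=9: → [27,36); WM=29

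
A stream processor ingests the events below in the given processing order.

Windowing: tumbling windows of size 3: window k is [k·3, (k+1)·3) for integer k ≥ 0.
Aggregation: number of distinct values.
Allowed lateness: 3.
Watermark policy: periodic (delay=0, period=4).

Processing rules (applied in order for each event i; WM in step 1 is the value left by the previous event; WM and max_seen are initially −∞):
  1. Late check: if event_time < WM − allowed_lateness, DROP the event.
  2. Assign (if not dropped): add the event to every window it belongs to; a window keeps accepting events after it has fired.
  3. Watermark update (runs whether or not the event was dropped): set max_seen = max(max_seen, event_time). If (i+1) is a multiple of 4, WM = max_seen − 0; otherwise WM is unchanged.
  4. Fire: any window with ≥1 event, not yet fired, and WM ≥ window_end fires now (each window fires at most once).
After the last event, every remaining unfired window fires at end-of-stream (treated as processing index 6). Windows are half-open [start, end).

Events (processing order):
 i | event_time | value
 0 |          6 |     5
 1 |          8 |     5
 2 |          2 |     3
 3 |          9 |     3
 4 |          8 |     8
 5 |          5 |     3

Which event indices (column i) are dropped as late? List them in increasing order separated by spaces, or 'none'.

5

i=0 t=6 v=5: → [6,9); WM=−∞
i=1 t=8 v=5: → [6,9); WM=−∞
i=2 t=2 v=3: → [0,3); WM=−∞
i=3 t=9 v=3: → [9,12); WM=9; [0,3) fires=1 [6,9) fires=1
i=4 t=8 v=8: → [6,9); WM=9
i=5 t=5 v=3: DROP (t<9-3); WM=9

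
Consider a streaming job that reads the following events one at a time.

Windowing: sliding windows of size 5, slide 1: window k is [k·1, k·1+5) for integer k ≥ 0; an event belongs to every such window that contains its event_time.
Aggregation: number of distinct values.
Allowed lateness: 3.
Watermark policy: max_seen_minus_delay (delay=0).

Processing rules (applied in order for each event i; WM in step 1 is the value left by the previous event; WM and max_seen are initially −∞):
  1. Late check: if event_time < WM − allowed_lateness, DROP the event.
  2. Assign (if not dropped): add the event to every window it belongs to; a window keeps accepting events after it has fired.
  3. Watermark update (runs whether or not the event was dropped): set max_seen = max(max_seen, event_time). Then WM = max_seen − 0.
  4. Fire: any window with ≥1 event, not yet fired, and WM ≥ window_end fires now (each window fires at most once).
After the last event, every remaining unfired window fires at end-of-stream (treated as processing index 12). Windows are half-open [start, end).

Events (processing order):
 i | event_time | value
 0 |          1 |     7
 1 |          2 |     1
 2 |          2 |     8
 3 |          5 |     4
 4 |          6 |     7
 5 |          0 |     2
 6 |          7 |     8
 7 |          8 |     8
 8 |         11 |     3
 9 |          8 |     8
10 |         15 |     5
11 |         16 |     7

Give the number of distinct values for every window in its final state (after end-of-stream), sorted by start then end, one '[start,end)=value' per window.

i=0 t=1 v=7: → [1,6),[0,5); WM=1
i=1 t=2 v=1: → [2,7),[1,6),[0,5); WM=2
i=2 t=2 v=8: → [2,7),[1,6),[0,5); WM=2
i=3 t=5 v=4: → [5,10),[4,9),[3,8),[2,7),[1,6); WM=5; [0,5) fires=3
i=4 t=6 v=7: → [6,11),[5,10),[4,9),[3,8),[2,7); WM=6; [1,6) fires=4
i=5 t=0 v=2: DROP (t<6-3); WM=6
i=6 t=7 v=8: → [7,12),[6,11),[5,10),[4,9),[3,8); WM=7; [2,7) fires=4
i=7 t=8 v=8: → [8,13),[7,12),[6,11),[5,10),[4,9); WM=8; [3,8) fires=3
i=8 t=11 v=3: → [11,16),[10,15),[9,14),[8,13),[7,12); WM=11; [4,9) fires=3 [5,10) fires=3 [6,11) fires=2
i=9 t=8 v=8: → [8,13),[7,12),[6,11),[5,10),[4,9); WM=11
i=10 t=15 v=5: → [15,20),[14,19),[13,18),[12,17),[11,16); WM=15; [7,12) fires=2 [8,13) fires=2 [9,14) fires=1 [10,15) fires=1
i=11 t=16 v=7: → [16,21),[15,20),[14,19),[13,18),[12,17); WM=16; [11,16) fires=2

[0,5)=3 [1,6)=4 [2,7)=4 [3,8)=3 [4,9)=3 [5,10)=3 [6,11)=2 [7,12)=2 [8,13)=2 [9,14)=1 [10,15)=1 [11,16)=2 [12,17)=2 [13,18)=2 [14,19)=2 [15,20)=2 [16,21)=1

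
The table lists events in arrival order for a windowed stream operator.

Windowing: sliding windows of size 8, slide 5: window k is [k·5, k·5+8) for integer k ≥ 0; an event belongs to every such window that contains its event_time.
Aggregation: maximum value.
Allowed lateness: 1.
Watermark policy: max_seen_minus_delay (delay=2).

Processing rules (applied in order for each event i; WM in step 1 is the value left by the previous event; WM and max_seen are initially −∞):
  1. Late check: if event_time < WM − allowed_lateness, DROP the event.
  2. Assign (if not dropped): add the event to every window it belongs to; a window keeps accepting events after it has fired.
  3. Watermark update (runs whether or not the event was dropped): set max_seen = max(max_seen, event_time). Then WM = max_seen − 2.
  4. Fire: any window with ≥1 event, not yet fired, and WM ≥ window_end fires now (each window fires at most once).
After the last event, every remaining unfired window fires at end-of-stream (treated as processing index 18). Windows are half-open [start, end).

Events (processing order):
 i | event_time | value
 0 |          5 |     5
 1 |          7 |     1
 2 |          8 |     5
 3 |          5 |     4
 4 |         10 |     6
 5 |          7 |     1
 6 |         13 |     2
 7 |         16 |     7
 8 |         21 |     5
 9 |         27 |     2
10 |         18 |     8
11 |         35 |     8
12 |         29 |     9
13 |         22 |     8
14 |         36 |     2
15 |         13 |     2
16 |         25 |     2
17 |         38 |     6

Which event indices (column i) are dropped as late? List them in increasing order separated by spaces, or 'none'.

i=0 t=5 v=5: → [5,13),[0,8); WM=3
i=1 t=7 v=1: → [5,13),[0,8); WM=5
i=2 t=8 v=5: → [5,13); WM=6
i=3 t=5 v=4: → [5,13),[0,8); WM=6
i=4 t=10 v=6: → [10,18),[5,13); WM=8; [0,8) fires=5
i=5 t=7 v=1: → [5,13),[0,8); WM=8
i=6 t=13 v=2: → [10,18); WM=11
i=7 t=16 v=7: → [15,23),[10,18); WM=14; [5,13) fires=6
i=8 t=21 v=5: → [20,28),[15,23); WM=19; [10,18) fires=7
i=9 t=27 v=2: → [25,33),[20,28); WM=25; [15,23) fires=7
i=10 t=18 v=8: DROP (t<25-1); WM=25
i=11 t=35 v=8: → [35,43),[30,38); WM=33; [20,28) fires=5 [25,33) fires=2
i=12 t=29 v=9: DROP (t<33-1); WM=33
i=13 t=22 v=8: DROP (t<33-1); WM=33
i=14 t=36 v=2: → [35,43),[30,38); WM=34
i=15 t=13 v=2: DROP (t<34-1); WM=34
i=16 t=25 v=2: DROP (t<34-1); WM=34
i=17 t=38 v=6: → [35,43); WM=36

10 12 13 15 16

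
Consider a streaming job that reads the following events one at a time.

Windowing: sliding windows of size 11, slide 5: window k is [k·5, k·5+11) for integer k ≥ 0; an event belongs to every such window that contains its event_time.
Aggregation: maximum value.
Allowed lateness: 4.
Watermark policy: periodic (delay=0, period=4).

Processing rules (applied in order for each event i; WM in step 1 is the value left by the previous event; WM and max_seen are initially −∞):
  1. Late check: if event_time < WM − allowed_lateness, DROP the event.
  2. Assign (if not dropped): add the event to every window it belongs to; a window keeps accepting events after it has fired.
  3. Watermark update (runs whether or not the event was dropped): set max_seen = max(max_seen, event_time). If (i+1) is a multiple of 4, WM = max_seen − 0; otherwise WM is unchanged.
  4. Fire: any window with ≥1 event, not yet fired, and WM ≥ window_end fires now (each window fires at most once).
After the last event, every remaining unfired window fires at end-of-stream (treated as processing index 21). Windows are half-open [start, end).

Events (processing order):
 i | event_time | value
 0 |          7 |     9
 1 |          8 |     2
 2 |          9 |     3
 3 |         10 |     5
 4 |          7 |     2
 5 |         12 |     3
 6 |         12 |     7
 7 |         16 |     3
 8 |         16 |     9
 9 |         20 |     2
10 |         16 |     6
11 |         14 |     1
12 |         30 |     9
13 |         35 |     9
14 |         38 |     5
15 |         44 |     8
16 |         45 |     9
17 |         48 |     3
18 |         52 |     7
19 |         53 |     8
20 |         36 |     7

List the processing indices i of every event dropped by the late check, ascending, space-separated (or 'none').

20

i=0 t=7 v=9: → [5,16),[0,11); WM=−∞
i=1 t=8 v=2: → [5,16),[0,11); WM=−∞
i=2 t=9 v=3: → [5,16),[0,11); WM=−∞
i=3 t=10 v=5: → [10,21),[5,16),[0,11); WM=10
i=4 t=7 v=2: → [5,16),[0,11); WM=10
i=5 t=12 v=3: → [10,21),[5,16); WM=10
i=6 t=12 v=7: → [10,21),[5,16); WM=10
i=7 t=16 v=3: → [15,26),[10,21); WM=16; [0,11) fires=9 [5,16) fires=9
i=8 t=16 v=9: → [15,26),[10,21); WM=16
i=9 t=20 v=2: → [20,31),[15,26),[10,21); WM=16
i=10 t=16 v=6: → [15,26),[10,21); WM=16
i=11 t=14 v=1: → [10,21),[5,16); WM=20
i=12 t=30 v=9: → [30,41),[25,36),[20,31); WM=20
i=13 t=35 v=9: → [35,46),[30,41),[25,36); WM=20
i=14 t=38 v=5: → [35,46),[30,41); WM=20
i=15 t=44 v=8: → [40,51),[35,46); WM=44; [10,21) fires=9 [15,26) fires=9 [20,31) fires=9 [25,36) fires=9 [30,41) fires=9
i=16 t=45 v=9: → [45,56),[40,51),[35,46); WM=44
i=17 t=48 v=3: → [45,56),[40,51); WM=44
i=18 t=52 v=7: → [50,61),[45,56); WM=44
i=19 t=53 v=8: → [50,61),[45,56); WM=53; [35,46) fires=9 [40,51) fires=9
i=20 t=36 v=7: DROP (t<53-4); WM=53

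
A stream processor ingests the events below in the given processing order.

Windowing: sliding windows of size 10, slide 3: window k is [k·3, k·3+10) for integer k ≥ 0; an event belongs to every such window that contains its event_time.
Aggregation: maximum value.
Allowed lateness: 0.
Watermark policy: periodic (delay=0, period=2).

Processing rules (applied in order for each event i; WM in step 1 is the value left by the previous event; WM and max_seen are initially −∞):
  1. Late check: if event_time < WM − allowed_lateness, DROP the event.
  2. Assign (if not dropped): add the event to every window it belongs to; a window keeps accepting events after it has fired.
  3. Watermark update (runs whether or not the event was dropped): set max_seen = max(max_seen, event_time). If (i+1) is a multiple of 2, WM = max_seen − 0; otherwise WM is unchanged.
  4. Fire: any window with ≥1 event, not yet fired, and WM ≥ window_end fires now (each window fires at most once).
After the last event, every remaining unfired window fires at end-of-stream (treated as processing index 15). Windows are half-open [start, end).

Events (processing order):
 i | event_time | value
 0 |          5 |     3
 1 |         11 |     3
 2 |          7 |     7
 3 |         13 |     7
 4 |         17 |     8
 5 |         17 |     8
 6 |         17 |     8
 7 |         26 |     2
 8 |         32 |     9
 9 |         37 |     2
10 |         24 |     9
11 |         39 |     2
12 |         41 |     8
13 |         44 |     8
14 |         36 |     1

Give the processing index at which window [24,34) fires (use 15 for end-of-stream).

9

i=0 t=5 v=3: → [3,13),[0,10); WM=−∞
i=1 t=11 v=3: → [9,19),[6,16),[3,13); WM=11; [0,10) fires=3
i=2 t=7 v=7: DROP (t<11-0); WM=11
i=3 t=13 v=7: → [12,22),[9,19),[6,16); WM=13; [3,13) fires=3
i=4 t=17 v=8: → [15,25),[12,22),[9,19); WM=13
i=5 t=17 v=8: → [15,25),[12,22),[9,19); WM=17; [6,16) fires=7
i=6 t=17 v=8: → [15,25),[12,22),[9,19); WM=17
i=7 t=26 v=2: → [24,34),[21,31),[18,28); WM=26; [9,19) fires=8 [12,22) fires=8 [15,25) fires=8
i=8 t=32 v=9: → [30,40),[27,37),[24,34); WM=26
i=9 t=37 v=2: → [36,46),[33,43),[30,40); WM=37; [18,28) fires=2 [21,31) fires=2 [24,34) fires=9 [27,37) fires=9
i=10 t=24 v=9: DROP (t<37-0); WM=37
i=11 t=39 v=2: → [39,49),[36,46),[33,43),[30,40); WM=39
i=12 t=41 v=8: → [39,49),[36,46),[33,43); WM=39
i=13 t=44 v=8: → [42,52),[39,49),[36,46); WM=44; [30,40) fires=9 [33,43) fires=8
i=14 t=36 v=1: DROP (t<44-0); WM=44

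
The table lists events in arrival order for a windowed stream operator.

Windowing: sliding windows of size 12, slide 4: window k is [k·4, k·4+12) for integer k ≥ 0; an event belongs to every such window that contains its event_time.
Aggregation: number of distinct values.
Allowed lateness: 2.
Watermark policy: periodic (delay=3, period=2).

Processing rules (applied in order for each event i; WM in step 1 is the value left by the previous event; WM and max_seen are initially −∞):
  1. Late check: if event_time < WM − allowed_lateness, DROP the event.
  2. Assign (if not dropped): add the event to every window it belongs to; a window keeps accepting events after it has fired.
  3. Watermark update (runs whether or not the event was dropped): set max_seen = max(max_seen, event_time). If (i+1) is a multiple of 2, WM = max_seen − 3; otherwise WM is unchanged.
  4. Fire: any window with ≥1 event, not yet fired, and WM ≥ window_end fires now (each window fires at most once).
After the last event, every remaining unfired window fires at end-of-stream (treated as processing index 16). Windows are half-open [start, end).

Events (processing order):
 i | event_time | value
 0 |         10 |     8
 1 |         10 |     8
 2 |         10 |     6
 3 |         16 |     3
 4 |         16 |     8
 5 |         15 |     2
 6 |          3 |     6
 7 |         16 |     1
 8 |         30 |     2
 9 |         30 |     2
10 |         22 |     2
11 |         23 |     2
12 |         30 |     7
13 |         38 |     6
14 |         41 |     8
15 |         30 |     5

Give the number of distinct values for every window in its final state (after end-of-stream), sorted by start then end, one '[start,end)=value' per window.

i=0 t=10 v=8: → [8,20),[4,16),[0,12); WM=−∞
i=1 t=10 v=8: → [8,20),[4,16),[0,12); WM=7
i=2 t=10 v=6: → [8,20),[4,16),[0,12); WM=7
i=3 t=16 v=3: → [16,28),[12,24),[8,20); WM=13; [0,12) fires=2
i=4 t=16 v=8: → [16,28),[12,24),[8,20); WM=13
i=5 t=15 v=2: → [12,24),[8,20),[4,16); WM=13
i=6 t=3 v=6: DROP (t<13-2); WM=13
i=7 t=16 v=1: → [16,28),[12,24),[8,20); WM=13
i=8 t=30 v=2: → [28,40),[24,36),[20,32); WM=13
i=9 t=30 v=2: → [28,40),[24,36),[20,32); WM=27; [4,16) fires=3 [8,20) fires=5 [12,24) fires=4
i=10 t=22 v=2: DROP (t<27-2); WM=27
i=11 t=23 v=2: DROP (t<27-2); WM=27
i=12 t=30 v=7: → [28,40),[24,36),[20,32); WM=27
i=13 t=38 v=6: → [36,48),[32,44),[28,40); WM=35; [16,28) fires=3 [20,32) fires=2
i=14 t=41 v=8: → [40,52),[36,48),[32,44); WM=35
i=15 t=30 v=5: DROP (t<35-2); WM=38; [24,36) fires=2

[0,12)=2 [4,16)=3 [8,20)=5 [12,24)=4 [16,28)=3 [20,32)=2 [24,36)=2 [28,40)=3 [32,44)=2 [36,48)=2 [40,52)=1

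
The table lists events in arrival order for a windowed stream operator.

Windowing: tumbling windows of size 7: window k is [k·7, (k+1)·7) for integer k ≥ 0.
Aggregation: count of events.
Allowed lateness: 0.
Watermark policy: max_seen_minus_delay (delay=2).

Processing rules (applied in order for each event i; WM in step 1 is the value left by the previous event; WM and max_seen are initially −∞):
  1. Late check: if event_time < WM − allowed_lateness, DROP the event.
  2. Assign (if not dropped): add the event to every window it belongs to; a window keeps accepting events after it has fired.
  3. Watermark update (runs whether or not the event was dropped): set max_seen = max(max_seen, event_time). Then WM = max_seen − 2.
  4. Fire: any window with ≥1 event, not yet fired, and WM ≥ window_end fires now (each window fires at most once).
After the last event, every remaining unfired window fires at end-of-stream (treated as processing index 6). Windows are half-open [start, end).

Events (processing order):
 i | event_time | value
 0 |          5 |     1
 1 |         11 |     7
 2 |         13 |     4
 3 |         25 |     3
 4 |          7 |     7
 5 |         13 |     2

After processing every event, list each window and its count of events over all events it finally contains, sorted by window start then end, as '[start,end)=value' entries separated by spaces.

[0,7)=1 [7,14)=2 [21,28)=1

i=0 t=5 v=1: → [0,7); WM=3
i=1 t=11 v=7: → [7,14); WM=9; [0,7) fires=1
i=2 t=13 v=4: → [7,14); WM=11
i=3 t=25 v=3: → [21,28); WM=23; [7,14) fires=2
i=4 t=7 v=7: DROP (t<23-0); WM=23
i=5 t=13 v=2: DROP (t<23-0); WM=23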